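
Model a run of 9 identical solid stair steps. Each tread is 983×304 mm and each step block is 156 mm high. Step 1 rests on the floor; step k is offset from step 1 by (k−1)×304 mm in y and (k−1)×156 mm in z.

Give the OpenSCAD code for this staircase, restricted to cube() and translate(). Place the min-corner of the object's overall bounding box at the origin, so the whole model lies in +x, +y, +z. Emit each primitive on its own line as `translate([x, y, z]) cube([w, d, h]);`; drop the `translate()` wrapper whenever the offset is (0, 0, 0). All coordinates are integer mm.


cube([983, 304, 156]);
translate([0, 304, 156]) cube([983, 304, 156]);
translate([0, 608, 312]) cube([983, 304, 156]);
translate([0, 912, 468]) cube([983, 304, 156]);
translate([0, 1216, 624]) cube([983, 304, 156]);
translate([0, 1520, 780]) cube([983, 304, 156]);
translate([0, 1824, 936]) cube([983, 304, 156]);
translate([0, 2128, 1092]) cube([983, 304, 156]);
translate([0, 2432, 1248]) cube([983, 304, 156]);


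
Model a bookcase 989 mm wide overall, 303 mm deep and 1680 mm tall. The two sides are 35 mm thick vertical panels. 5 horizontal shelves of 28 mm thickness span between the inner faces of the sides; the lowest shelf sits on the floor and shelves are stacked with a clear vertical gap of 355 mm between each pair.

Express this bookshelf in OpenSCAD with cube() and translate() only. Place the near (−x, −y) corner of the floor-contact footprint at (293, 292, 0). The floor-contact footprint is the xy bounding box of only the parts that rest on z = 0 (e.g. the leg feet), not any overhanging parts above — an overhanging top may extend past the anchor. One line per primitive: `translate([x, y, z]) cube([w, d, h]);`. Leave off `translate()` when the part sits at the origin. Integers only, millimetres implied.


translate([293, 292, 0]) cube([35, 303, 1680]);
translate([1247, 292, 0]) cube([35, 303, 1680]);
translate([328, 292, 0]) cube([919, 303, 28]);
translate([328, 292, 383]) cube([919, 303, 28]);
translate([328, 292, 766]) cube([919, 303, 28]);
translate([328, 292, 1149]) cube([919, 303, 28]);
translate([328, 292, 1532]) cube([919, 303, 28]);


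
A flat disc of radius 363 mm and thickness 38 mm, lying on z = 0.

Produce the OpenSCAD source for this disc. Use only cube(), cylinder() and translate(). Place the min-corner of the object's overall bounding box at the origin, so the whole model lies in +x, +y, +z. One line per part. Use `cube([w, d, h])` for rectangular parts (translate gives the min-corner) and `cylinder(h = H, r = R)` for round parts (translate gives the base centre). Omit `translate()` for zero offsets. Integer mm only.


translate([363, 363, 0]) cylinder(h = 38, r = 363);


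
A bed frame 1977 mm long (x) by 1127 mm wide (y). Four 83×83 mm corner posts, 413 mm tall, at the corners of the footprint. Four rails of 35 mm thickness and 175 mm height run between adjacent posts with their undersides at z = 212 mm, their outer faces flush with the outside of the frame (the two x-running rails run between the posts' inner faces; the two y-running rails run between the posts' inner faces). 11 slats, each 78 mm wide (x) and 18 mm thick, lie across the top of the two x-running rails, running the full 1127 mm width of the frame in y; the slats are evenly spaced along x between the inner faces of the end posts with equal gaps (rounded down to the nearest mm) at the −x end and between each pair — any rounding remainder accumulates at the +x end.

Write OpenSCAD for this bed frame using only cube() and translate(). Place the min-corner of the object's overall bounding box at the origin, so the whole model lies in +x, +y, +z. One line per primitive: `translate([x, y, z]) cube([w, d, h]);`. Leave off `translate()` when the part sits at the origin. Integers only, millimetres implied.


// slat z = rail_z + rail_h = 212 + 175 = 387
// slat gap = ⌊(1811 − 11·78) / 12⌋ = 79
cube([83, 83, 413]);
translate([0, 1044, 0]) cube([83, 83, 413]);
translate([1894, 0, 0]) cube([83, 83, 413]);
translate([1894, 1044, 0]) cube([83, 83, 413]);
translate([83, 0, 212]) cube([1811, 35, 175]);
translate([83, 1092, 212]) cube([1811, 35, 175]);
translate([0, 83, 212]) cube([35, 961, 175]);
translate([1942, 83, 212]) cube([35, 961, 175]);
translate([162, 0, 387]) cube([78, 1127, 18]);
translate([319, 0, 387]) cube([78, 1127, 18]);
translate([476, 0, 387]) cube([78, 1127, 18]);
translate([633, 0, 387]) cube([78, 1127, 18]);
translate([790, 0, 387]) cube([78, 1127, 18]);
translate([947, 0, 387]) cube([78, 1127, 18]);
translate([1104, 0, 387]) cube([78, 1127, 18]);
translate([1261, 0, 387]) cube([78, 1127, 18]);
translate([1418, 0, 387]) cube([78, 1127, 18]);
translate([1575, 0, 387]) cube([78, 1127, 18]);
translate([1732, 0, 387]) cube([78, 1127, 18]);


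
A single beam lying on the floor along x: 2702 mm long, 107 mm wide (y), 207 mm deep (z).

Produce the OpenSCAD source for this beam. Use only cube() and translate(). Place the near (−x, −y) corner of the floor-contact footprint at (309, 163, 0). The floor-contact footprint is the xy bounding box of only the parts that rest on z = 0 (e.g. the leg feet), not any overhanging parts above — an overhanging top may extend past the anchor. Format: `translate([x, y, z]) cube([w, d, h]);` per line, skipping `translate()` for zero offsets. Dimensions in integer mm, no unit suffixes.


translate([309, 163, 0]) cube([2702, 107, 207]);


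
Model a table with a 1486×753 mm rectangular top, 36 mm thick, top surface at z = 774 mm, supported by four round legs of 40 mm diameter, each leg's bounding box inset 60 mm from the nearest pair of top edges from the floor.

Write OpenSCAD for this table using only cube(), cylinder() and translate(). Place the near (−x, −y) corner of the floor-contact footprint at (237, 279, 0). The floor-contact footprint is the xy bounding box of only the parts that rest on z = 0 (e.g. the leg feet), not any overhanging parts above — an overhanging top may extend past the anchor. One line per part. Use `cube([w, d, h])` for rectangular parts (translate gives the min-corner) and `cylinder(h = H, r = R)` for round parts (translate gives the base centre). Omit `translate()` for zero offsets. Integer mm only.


// leg_h = 774 - 36 = 738
translate([177, 219, 738]) cube([1486, 753, 36]);
translate([257, 299, 0]) cylinder(h = 738, r = 20);
translate([1583, 299, 0]) cylinder(h = 738, r = 20);
translate([257, 892, 0]) cylinder(h = 738, r = 20);
translate([1583, 892, 0]) cylinder(h = 738, r = 20);


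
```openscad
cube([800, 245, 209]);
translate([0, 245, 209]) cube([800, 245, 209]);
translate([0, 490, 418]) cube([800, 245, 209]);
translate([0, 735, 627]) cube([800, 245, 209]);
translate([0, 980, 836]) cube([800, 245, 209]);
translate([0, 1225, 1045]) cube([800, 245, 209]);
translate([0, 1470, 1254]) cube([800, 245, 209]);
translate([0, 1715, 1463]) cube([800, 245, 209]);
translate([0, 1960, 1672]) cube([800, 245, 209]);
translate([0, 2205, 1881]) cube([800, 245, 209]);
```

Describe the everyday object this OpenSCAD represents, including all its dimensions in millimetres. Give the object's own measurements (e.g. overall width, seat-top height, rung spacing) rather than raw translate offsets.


A straight staircase of 10 solid steps. Each step is 800 mm wide (x), 245 mm deep (y, the going) and 209 mm tall (the rise). The first step rests on the floor; each subsequent step sits one going further in +y and one rise higher in +z, directly behind and above the previous step with no overlap.


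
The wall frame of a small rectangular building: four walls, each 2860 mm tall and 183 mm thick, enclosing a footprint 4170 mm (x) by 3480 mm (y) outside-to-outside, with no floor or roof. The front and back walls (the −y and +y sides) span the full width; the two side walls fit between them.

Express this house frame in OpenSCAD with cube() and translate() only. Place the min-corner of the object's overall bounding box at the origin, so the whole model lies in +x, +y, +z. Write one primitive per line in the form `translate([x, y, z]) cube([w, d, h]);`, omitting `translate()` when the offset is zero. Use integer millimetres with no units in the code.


cube([4170, 183, 2860]);
translate([0, 3297, 0]) cube([4170, 183, 2860]);
translate([0, 183, 0]) cube([183, 3114, 2860]);
translate([3987, 183, 0]) cube([183, 3114, 2860]);


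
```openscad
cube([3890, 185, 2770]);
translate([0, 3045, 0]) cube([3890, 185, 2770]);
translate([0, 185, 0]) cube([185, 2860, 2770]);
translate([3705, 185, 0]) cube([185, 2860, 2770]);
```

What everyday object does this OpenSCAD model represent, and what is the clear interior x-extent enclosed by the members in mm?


A house (or room) frame. The interior width is 3520 mm.

Four 2770 mm walls enclosing a rectangle with no floor or roof — a room or house frame. Outside width is 3890 mm and wall thickness is 185 mm, so the interior width is 3890 − 2 × 185 = 3520 mm.


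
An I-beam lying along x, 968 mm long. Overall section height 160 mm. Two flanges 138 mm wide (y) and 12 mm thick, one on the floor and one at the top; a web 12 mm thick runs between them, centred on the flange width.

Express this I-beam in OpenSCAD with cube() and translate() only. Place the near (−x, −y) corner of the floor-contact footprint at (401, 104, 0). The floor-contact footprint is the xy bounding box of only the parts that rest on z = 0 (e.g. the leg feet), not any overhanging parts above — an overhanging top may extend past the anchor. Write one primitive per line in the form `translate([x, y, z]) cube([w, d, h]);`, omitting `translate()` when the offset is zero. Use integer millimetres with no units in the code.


translate([401, 104, 0]) cube([968, 138, 12]);
translate([401, 167, 12]) cube([968, 12, 136]);
translate([401, 104, 148]) cube([968, 138, 12]);


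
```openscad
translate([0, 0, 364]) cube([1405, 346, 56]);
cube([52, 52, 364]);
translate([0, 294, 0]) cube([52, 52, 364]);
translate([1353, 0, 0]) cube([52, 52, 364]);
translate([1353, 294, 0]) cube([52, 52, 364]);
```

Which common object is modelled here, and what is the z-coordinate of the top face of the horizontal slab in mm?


A bench. The seat-top height is 420 mm.

A long slab on four corner posts — a bench. The slab sits at z = 364 with thickness 56, so the top is 364 + 56 = 420 mm.


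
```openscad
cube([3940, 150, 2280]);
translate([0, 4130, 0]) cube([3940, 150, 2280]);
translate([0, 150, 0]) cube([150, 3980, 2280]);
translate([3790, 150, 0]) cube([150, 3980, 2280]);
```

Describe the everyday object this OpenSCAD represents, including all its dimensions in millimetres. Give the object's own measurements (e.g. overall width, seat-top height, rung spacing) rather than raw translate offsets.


The wall frame of a small rectangular building: four walls, each 2280 mm tall and 150 mm thick, enclosing a footprint 3940 mm (x) by 4280 mm (y) outside-to-outside, with no floor or roof. The front and back walls (the −y and +y sides) span the full width; the two side walls fit between them.


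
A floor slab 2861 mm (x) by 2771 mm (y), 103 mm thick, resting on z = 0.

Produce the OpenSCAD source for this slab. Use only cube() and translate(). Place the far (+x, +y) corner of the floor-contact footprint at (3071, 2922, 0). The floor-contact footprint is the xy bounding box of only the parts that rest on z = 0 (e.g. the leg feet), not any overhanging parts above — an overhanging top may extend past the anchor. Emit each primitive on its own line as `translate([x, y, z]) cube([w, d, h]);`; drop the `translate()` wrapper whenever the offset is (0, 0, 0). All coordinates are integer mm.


translate([210, 151, 0]) cube([2861, 2771, 103]);


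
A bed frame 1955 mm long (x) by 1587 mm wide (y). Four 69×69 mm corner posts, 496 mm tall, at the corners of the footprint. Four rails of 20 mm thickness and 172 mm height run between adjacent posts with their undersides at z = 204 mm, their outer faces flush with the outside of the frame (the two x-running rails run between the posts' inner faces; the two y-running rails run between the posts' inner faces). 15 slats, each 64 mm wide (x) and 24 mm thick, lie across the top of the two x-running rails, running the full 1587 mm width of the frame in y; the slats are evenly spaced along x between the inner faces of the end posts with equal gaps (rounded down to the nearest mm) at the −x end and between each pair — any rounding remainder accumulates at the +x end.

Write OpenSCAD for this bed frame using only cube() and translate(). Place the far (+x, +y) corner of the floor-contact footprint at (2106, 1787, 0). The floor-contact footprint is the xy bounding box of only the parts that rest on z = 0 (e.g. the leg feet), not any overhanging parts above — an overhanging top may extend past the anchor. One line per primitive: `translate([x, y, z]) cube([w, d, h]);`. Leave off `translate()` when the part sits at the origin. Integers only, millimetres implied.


translate([151, 200, 0]) cube([69, 69, 496]);
translate([151, 1718, 0]) cube([69, 69, 496]);
translate([2037, 200, 0]) cube([69, 69, 496]);
translate([2037, 1718, 0]) cube([69, 69, 496]);
translate([220, 200, 204]) cube([1817, 20, 172]);
translate([220, 1767, 204]) cube([1817, 20, 172]);
translate([151, 269, 204]) cube([20, 1449, 172]);
translate([2086, 269, 204]) cube([20, 1449, 172]);
translate([273, 200, 376]) cube([64, 1587, 24]);
translate([390, 200, 376]) cube([64, 1587, 24]);
translate([507, 200, 376]) cube([64, 1587, 24]);
translate([624, 200, 376]) cube([64, 1587, 24]);
translate([741, 200, 376]) cube([64, 1587, 24]);
translate([858, 200, 376]) cube([64, 1587, 24]);
translate([975, 200, 376]) cube([64, 1587, 24]);
translate([1092, 200, 376]) cube([64, 1587, 24]);
translate([1209, 200, 376]) cube([64, 1587, 24]);
translate([1326, 200, 376]) cube([64, 1587, 24]);
translate([1443, 200, 376]) cube([64, 1587, 24]);
translate([1560, 200, 376]) cube([64, 1587, 24]);
translate([1677, 200, 376]) cube([64, 1587, 24]);
translate([1794, 200, 376]) cube([64, 1587, 24]);
translate([1911, 200, 376]) cube([64, 1587, 24]);


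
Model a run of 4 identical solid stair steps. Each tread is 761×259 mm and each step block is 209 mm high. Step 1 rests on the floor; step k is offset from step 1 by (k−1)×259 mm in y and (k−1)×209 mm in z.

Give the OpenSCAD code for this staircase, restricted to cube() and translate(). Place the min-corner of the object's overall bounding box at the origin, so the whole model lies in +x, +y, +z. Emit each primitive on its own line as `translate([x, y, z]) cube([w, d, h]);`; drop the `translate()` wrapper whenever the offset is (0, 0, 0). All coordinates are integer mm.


cube([761, 259, 209]);
translate([0, 259, 209]) cube([761, 259, 209]);
translate([0, 518, 418]) cube([761, 259, 209]);
translate([0, 777, 627]) cube([761, 259, 209]);


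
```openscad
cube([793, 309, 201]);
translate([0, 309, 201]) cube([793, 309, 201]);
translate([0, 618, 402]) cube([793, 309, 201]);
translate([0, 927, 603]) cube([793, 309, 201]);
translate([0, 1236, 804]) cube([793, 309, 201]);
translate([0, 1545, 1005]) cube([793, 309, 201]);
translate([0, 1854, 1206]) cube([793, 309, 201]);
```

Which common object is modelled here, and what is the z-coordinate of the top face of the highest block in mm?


A staircase. The total rise is 1407 mm.

7 identical blocks, each offset up and back from the previous — a staircase. Each step is 201 mm tall and there are 7 of them, so the total rise is 7 × 201 = 1407 mm.


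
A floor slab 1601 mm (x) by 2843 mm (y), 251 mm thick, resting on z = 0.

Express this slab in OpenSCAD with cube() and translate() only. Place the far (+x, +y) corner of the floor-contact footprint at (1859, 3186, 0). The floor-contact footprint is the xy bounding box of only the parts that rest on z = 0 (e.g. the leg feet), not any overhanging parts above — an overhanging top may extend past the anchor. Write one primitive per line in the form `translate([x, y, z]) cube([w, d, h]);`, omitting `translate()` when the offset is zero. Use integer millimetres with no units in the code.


translate([258, 343, 0]) cube([1601, 2843, 251]);


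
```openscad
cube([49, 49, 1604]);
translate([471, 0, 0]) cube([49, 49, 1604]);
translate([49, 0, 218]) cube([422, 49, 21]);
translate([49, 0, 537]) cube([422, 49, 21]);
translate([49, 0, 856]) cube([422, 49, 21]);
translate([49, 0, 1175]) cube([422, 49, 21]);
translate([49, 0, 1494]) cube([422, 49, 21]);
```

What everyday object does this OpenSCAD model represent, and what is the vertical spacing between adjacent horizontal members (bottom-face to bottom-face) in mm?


A ladder. The rung spacing is 319 mm.

Two tall 49×49 posts with 5 short bars between them — a ladder. Adjacent rungs sit at z = 218 and z = 537, so the spacing is 537 − 218 = 319 mm.


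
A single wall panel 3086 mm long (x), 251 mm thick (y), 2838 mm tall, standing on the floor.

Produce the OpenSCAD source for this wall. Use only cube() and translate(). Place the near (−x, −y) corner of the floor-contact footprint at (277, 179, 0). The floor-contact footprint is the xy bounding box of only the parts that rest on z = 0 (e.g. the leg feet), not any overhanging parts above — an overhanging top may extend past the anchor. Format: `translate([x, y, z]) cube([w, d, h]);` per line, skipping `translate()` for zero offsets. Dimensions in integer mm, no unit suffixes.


translate([277, 179, 0]) cube([3086, 251, 2838]);


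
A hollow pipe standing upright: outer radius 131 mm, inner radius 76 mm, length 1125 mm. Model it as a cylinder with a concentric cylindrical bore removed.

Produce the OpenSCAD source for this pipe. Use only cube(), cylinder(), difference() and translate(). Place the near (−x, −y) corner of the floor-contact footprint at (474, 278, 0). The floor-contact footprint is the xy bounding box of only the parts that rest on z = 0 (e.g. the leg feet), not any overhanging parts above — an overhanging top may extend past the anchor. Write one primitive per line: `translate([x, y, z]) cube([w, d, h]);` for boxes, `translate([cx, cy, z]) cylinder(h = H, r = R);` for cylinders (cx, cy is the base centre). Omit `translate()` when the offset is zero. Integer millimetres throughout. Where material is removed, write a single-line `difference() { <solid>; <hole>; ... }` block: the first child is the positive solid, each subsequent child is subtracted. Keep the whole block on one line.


difference() { translate([605, 409, 0]) cylinder(h = 1125, r = 131); translate([605, 409, 0]) cylinder(h = 1125, r = 76); }


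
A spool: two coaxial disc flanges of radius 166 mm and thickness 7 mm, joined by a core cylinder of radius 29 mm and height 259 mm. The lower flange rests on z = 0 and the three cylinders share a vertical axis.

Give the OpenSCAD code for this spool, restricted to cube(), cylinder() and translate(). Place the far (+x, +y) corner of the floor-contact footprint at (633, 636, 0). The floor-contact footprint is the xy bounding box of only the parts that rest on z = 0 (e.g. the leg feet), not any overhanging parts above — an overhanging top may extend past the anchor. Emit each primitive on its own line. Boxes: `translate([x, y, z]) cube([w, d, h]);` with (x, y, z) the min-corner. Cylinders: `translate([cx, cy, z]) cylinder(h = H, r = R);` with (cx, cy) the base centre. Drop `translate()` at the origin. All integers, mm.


translate([467, 470, 0]) cylinder(h = 7, r = 166);
translate([467, 470, 7]) cylinder(h = 259, r = 29);
translate([467, 470, 266]) cylinder(h = 7, r = 166);


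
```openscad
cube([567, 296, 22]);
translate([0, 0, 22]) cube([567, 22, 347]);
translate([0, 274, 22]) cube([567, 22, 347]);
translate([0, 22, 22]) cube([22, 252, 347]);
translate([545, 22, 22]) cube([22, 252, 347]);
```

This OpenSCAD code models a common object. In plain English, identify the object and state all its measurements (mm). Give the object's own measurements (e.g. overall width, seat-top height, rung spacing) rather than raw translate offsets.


An open-topped rectangular box: outside dimensions 567×296×369 mm, with a uniform wall and base thickness of 22 mm. The base is a full 567×296 slab on the floor; four walls sit on top of the base. The front and back walls (the −y and +y sides) span the full width; the two side walls fit between them.


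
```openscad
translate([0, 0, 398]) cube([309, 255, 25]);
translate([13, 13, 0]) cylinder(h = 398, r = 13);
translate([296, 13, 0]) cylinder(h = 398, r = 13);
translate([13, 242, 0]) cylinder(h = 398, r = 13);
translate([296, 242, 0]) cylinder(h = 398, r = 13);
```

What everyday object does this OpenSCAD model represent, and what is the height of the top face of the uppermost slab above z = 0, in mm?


A stool. The seat height is 423 mm.

A 309×255×25 slab at z = 398 on four corner cylinders — a stool. The seat top is 398 + 25 = 423 mm.


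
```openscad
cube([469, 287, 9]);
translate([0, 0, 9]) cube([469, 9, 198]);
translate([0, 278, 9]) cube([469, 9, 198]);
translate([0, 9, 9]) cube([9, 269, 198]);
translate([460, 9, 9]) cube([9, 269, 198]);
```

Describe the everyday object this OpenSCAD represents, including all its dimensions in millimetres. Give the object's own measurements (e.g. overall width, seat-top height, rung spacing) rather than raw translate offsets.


An open-topped rectangular box: outside dimensions 469×287×207 mm, with a uniform wall and base thickness of 9 mm. The base is a full 469×287 slab on the floor; four walls sit on top of the base. The front and back walls (the −y and +y sides) span the full width; the two side walls fit between them.


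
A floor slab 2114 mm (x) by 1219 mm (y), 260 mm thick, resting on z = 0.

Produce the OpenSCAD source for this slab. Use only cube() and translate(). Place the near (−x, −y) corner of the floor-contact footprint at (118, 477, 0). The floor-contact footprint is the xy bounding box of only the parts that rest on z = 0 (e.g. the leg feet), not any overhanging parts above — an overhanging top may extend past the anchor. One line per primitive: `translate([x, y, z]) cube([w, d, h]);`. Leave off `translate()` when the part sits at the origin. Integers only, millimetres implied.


translate([118, 477, 0]) cube([2114, 1219, 260]);


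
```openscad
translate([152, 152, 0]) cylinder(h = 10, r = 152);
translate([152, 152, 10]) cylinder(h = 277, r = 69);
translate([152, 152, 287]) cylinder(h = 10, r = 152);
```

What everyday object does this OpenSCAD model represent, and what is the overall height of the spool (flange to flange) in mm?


A spool. The overall height is 297 mm.

Three coaxial cylinders, large–small–large — a spool. Two 10 mm flanges and a 277 mm core give 10 + 277 + 10 = 297 mm.


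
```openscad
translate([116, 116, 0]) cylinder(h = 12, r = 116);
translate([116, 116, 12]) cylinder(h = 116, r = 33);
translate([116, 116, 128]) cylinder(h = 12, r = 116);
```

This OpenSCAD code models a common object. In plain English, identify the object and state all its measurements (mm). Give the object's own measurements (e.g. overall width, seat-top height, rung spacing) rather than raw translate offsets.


A spool: two coaxial disc flanges of radius 116 mm and thickness 12 mm, joined by a core cylinder of radius 33 mm and height 116 mm. The lower flange rests on z = 0 and the three cylinders share a vertical axis.


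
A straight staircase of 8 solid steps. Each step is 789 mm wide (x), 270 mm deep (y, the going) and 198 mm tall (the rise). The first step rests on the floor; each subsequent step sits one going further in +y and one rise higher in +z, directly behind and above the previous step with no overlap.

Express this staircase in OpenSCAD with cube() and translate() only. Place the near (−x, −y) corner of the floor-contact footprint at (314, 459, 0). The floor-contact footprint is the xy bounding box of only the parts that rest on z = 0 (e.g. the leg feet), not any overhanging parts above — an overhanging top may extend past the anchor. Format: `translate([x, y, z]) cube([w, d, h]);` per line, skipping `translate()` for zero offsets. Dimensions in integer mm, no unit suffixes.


translate([314, 459, 0]) cube([789, 270, 198]);
translate([314, 729, 198]) cube([789, 270, 198]);
translate([314, 999, 396]) cube([789, 270, 198]);
translate([314, 1269, 594]) cube([789, 270, 198]);
translate([314, 1539, 792]) cube([789, 270, 198]);
translate([314, 1809, 990]) cube([789, 270, 198]);
translate([314, 2079, 1188]) cube([789, 270, 198]);
translate([314, 2349, 1386]) cube([789, 270, 198]);


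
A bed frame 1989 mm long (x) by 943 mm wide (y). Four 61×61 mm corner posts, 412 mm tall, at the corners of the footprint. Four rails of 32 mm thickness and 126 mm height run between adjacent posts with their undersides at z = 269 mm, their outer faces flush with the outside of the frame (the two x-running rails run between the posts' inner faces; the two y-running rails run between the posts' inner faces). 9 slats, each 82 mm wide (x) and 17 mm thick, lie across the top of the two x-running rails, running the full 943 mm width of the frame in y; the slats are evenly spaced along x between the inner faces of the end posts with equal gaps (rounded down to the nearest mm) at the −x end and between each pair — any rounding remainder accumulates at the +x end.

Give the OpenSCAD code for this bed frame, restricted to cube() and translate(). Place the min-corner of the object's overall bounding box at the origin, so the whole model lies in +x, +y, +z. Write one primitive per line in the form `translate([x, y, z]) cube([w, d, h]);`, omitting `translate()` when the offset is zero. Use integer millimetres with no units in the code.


cube([61, 61, 412]);
translate([0, 882, 0]) cube([61, 61, 412]);
translate([1928, 0, 0]) cube([61, 61, 412]);
translate([1928, 882, 0]) cube([61, 61, 412]);
translate([61, 0, 269]) cube([1867, 32, 126]);
translate([61, 911, 269]) cube([1867, 32, 126]);
translate([0, 61, 269]) cube([32, 821, 126]);
translate([1957, 61, 269]) cube([32, 821, 126]);
translate([173, 0, 395]) cube([82, 943, 17]);
translate([367, 0, 395]) cube([82, 943, 17]);
translate([561, 0, 395]) cube([82, 943, 17]);
translate([755, 0, 395]) cube([82, 943, 17]);
translate([949, 0, 395]) cube([82, 943, 17]);
translate([1143, 0, 395]) cube([82, 943, 17]);
translate([1337, 0, 395]) cube([82, 943, 17]);
translate([1531, 0, 395]) cube([82, 943, 17]);
translate([1725, 0, 395]) cube([82, 943, 17]);


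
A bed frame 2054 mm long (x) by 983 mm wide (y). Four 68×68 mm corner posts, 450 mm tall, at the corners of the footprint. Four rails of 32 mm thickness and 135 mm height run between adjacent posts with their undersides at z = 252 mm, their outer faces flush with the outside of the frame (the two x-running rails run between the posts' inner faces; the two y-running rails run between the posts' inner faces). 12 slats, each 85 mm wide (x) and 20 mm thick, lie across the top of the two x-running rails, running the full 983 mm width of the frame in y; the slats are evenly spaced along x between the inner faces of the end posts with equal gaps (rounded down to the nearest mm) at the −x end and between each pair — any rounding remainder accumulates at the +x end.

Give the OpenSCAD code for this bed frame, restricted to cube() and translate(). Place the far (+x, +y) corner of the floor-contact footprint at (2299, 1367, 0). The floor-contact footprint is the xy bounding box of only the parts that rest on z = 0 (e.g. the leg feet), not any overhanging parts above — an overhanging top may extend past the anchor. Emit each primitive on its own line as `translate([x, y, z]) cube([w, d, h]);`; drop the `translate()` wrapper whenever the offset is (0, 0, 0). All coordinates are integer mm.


// slat z = rail_z + rail_h = 252 + 135 = 387
// slat gap = ⌊(1918 − 12·85) / 13⌋ = 69
translate([245, 384, 0]) cube([68, 68, 450]);
translate([245, 1299, 0]) cube([68, 68, 450]);
translate([2231, 384, 0]) cube([68, 68, 450]);
translate([2231, 1299, 0]) cube([68, 68, 450]);
translate([313, 384, 252]) cube([1918, 32, 135]);
translate([313, 1335, 252]) cube([1918, 32, 135]);
translate([245, 452, 252]) cube([32, 847, 135]);
translate([2267, 452, 252]) cube([32, 847, 135]);
translate([382, 384, 387]) cube([85, 983, 20]);
translate([536, 384, 387]) cube([85, 983, 20]);
translate([690, 384, 387]) cube([85, 983, 20]);
translate([844, 384, 387]) cube([85, 983, 20]);
translate([998, 384, 387]) cube([85, 983, 20]);
translate([1152, 384, 387]) cube([85, 983, 20]);
translate([1306, 384, 387]) cube([85, 983, 20]);
translate([1460, 384, 387]) cube([85, 983, 20]);
translate([1614, 384, 387]) cube([85, 983, 20]);
translate([1768, 384, 387]) cube([85, 983, 20]);
translate([1922, 384, 387]) cube([85, 983, 20]);
translate([2076, 384, 387]) cube([85, 983, 20]);


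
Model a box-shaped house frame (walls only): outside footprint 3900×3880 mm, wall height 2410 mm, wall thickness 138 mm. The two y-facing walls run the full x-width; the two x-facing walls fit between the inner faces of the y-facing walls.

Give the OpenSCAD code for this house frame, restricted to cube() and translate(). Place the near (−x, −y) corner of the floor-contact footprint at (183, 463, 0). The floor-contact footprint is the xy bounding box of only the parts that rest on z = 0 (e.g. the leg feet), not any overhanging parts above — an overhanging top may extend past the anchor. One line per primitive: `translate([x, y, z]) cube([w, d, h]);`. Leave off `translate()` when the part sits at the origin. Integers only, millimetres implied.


translate([183, 463, 0]) cube([3900, 138, 2410]);
translate([183, 4205, 0]) cube([3900, 138, 2410]);
translate([183, 601, 0]) cube([138, 3604, 2410]);
translate([3945, 601, 0]) cube([138, 3604, 2410]);


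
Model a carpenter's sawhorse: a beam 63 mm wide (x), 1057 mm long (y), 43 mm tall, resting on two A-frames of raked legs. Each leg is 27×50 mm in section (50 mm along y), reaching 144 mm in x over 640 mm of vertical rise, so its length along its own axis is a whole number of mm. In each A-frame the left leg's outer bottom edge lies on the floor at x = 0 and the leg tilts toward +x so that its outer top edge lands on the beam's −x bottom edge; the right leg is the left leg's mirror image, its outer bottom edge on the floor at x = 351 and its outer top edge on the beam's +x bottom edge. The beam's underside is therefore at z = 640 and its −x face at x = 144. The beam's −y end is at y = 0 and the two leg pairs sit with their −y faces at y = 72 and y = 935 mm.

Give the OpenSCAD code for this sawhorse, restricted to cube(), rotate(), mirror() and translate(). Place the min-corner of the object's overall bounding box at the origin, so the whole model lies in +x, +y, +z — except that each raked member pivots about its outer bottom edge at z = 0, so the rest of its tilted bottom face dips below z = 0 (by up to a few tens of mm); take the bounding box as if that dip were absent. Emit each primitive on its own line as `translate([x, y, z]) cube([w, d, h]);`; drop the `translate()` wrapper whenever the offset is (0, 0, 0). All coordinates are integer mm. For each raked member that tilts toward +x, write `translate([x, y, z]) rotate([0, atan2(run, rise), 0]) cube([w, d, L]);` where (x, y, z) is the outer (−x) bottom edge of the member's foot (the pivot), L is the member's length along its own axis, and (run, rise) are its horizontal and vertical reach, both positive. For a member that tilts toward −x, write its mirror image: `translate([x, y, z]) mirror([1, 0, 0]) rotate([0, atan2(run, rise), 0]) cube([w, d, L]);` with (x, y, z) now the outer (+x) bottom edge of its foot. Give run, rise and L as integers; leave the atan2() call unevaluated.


translate([144, 0, 640]) cube([63, 1057, 43]);
translate([0, 72, 0]) rotate([0, atan2(144, 640), 0]) cube([27, 50, 656]);
translate([351, 72, 0]) mirror([1, 0, 0]) rotate([0, atan2(144, 640), 0]) cube([27, 50, 656]);
translate([0, 935, 0]) rotate([0, atan2(144, 640), 0]) cube([27, 50, 656]);
translate([351, 935, 0]) mirror([1, 0, 0]) rotate([0, atan2(144, 640), 0]) cube([27, 50, 656]);


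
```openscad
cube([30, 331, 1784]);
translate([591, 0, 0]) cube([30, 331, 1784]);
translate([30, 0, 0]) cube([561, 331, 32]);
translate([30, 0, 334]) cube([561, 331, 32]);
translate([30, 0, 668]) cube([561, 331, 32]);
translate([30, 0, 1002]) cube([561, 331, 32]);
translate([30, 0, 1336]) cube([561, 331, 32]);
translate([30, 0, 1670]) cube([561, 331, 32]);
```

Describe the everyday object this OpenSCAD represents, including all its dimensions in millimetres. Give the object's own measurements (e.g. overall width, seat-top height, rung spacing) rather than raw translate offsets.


An open bookshelf. Two side panels, each 30 mm thick, 331 mm deep and 1784 mm tall, stand 621 mm apart (outside-to-outside). Between them sit 6 shelves, each 32 mm thick and 331 mm deep, spanning the full gap between the sides. The bottom shelf rests on the floor (its underside at z = 0) and the clear gap between one shelf's top and the next shelf's underside is 302 mm.


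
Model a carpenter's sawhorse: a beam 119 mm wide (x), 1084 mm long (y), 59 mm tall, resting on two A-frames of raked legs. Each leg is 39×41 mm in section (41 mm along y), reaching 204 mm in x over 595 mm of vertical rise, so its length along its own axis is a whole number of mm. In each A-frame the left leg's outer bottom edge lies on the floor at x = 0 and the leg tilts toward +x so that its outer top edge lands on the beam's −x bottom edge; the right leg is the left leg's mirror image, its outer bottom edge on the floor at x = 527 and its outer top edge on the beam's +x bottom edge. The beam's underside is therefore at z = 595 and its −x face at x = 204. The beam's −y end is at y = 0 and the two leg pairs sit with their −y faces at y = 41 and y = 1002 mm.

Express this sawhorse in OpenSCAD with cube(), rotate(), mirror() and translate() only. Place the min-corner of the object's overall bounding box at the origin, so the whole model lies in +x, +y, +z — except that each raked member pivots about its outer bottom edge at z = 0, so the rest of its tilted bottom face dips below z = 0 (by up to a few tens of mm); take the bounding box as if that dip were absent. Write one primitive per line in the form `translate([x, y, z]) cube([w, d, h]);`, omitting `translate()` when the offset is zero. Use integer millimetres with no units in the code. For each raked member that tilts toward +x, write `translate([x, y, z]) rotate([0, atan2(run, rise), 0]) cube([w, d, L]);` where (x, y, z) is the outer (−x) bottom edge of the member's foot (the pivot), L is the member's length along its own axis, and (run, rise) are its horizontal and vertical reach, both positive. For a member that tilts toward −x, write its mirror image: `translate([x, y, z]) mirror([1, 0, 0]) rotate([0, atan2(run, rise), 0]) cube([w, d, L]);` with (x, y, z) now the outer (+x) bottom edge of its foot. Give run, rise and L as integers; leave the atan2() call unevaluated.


translate([204, 0, 595]) cube([119, 1084, 59]);
translate([0, 41, 0]) rotate([0, atan2(204, 595), 0]) cube([39, 41, 629]);
translate([527, 41, 0]) mirror([1, 0, 0]) rotate([0, atan2(204, 595), 0]) cube([39, 41, 629]);
translate([0, 1002, 0]) rotate([0, atan2(204, 595), 0]) cube([39, 41, 629]);
translate([527, 1002, 0]) mirror([1, 0, 0]) rotate([0, atan2(204, 595), 0]) cube([39, 41, 629]);


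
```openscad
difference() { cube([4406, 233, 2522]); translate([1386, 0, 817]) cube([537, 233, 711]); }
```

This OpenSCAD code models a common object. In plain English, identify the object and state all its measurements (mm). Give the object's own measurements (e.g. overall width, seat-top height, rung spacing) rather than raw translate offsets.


A wall 4406 mm long (x), 233 mm thick (y), 2522 mm tall, with a rectangular window opening cut through it. The opening is 537 mm wide and 711 mm tall; its sill is at z = 817 mm and its near (−x) edge is 1386 mm from the wall's −x end. The opening passes through the full wall thickness.


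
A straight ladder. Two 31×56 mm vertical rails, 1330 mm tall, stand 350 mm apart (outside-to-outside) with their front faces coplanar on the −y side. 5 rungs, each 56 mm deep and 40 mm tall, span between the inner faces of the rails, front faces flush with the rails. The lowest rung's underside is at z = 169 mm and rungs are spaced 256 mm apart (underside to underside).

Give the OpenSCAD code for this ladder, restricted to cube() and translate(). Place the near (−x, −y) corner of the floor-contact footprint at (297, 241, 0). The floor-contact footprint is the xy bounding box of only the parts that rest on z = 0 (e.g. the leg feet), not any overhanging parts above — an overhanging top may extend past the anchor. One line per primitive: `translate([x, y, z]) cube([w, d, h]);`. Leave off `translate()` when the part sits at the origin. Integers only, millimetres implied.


translate([297, 241, 0]) cube([31, 56, 1330]);
translate([616, 241, 0]) cube([31, 56, 1330]);
translate([328, 241, 169]) cube([288, 56, 40]);
translate([328, 241, 425]) cube([288, 56, 40]);
translate([328, 241, 681]) cube([288, 56, 40]);
translate([328, 241, 937]) cube([288, 56, 40]);
translate([328, 241, 1193]) cube([288, 56, 40]);


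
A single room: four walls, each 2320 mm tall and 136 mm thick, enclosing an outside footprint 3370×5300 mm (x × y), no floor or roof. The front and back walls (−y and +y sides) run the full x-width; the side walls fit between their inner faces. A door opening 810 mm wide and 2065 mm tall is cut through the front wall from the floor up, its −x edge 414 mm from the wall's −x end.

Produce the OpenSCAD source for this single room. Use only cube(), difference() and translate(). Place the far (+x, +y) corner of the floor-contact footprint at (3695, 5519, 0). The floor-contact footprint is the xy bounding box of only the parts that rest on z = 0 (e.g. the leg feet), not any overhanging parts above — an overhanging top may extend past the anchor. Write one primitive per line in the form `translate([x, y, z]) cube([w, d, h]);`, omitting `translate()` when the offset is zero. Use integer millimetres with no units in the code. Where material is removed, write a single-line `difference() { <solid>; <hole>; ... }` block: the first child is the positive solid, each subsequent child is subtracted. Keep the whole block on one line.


difference() { translate([325, 219, 0]) cube([3370, 136, 2320]); translate([739, 219, 0]) cube([810, 136, 2065]); }
translate([325, 5383, 0]) cube([3370, 136, 2320]);
translate([325, 355, 0]) cube([136, 5028, 2320]);
translate([3559, 355, 0]) cube([136, 5028, 2320]);


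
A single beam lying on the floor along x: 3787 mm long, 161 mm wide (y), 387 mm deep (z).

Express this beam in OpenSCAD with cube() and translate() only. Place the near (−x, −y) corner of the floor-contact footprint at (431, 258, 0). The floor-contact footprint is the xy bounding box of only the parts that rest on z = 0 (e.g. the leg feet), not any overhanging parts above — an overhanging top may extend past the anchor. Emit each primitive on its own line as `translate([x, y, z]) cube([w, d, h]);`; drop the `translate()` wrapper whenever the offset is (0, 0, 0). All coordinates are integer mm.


translate([431, 258, 0]) cube([3787, 161, 387]);


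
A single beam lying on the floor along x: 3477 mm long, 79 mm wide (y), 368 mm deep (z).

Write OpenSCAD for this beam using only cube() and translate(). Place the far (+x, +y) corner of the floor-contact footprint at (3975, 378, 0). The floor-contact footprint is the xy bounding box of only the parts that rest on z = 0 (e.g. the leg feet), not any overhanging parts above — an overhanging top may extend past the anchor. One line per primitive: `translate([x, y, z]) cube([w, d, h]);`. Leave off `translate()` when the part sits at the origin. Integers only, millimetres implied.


translate([498, 299, 0]) cube([3477, 79, 368]);


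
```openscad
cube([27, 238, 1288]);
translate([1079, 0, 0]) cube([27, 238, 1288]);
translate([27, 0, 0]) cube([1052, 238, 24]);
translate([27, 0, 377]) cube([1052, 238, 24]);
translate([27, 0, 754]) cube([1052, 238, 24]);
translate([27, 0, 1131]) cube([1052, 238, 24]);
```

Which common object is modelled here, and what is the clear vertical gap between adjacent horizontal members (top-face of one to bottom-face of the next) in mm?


A bookshelf. The clear shelf gap is 353 mm.

Two tall side panels with 4 horizontal boards between them — a bookshelf. The first two shelf undersides are at z = 0 and z = 377; with shelf thickness 24, the clear gap is 377 − 0 − 24 = 353 mm.
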